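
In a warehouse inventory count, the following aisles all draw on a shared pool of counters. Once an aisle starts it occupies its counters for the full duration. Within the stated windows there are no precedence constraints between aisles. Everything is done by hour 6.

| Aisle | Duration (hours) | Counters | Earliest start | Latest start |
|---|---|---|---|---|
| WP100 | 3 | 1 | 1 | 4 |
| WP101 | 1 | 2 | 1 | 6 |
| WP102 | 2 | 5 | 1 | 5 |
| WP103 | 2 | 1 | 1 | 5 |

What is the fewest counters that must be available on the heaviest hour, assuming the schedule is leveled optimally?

Early-start (WP100@1, WP101@1, WP102@1, WP103@1) gives peak 9: h1:9  h2:7  h3:1  h4:0  h5:0  h6:0.
Shift WP102→4.
Schedule WP100@1, WP101@1, WP102@4, WP103@1: h1:4  h2:2  h3:1  h4:5  h5:5  h6:0 — peak 5.

5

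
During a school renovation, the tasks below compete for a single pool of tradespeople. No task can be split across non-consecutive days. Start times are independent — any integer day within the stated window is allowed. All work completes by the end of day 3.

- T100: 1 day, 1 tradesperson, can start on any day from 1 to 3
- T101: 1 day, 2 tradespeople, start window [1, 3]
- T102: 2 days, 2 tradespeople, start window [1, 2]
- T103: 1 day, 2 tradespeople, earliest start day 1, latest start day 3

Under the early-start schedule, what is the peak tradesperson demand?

Early-start schedule: T100@1, T101@1, T102@1, T103@1.
Load per day: day 1: 7, day 2: 2, day 3: 0.
Peak is 7.

7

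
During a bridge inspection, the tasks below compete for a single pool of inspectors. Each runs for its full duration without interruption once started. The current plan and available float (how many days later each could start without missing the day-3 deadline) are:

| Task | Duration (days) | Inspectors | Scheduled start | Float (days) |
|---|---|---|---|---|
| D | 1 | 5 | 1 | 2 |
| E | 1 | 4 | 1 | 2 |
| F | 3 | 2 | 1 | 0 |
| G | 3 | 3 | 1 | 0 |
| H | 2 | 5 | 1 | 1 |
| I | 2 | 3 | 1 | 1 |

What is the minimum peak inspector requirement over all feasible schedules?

Early-start (D@1, E@1, F@1, G@1, H@1, I@1) gives peak 22: d1:22  d2:13  d3:5.
Shift H→2, I→2.
Schedule D@1, E@1, F@1, G@1, H@2, I@2: d1:14  d2:13  d3:13 — peak 14.
Total inspector-days = 40 over 3 days ⇒ peak ≥ ⌈40/3⌉ = 14, so 14 is optimal.

14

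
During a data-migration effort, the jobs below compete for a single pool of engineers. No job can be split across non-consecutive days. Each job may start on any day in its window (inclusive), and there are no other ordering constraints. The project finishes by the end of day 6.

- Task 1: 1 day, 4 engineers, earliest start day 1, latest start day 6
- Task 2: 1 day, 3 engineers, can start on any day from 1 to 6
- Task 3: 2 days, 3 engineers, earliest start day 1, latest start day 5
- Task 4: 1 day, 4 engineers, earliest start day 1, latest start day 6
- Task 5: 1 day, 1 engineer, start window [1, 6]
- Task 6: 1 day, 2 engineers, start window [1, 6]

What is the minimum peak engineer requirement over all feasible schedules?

4

Early-start (Task 1@1, Task 2@1, Task 3@1, Task 4@1, Task 5@1, Task 6@1) gives peak 17: d1:17  d2:3  d3:0  d4:0  d5:0  d6:0.
Shift Task 2→2, Task 3→3, Task 4→5, Task 5→2, Task 6→6.
Schedule Task 1@1, Task 2@2, Task 3@3, Task 4@5, Task 5@2, Task 6@6: d1:4  d2:4  d3:3  d4:3  d5:4  d6:2 — peak 4.
Total engineer-days = 20 over 6 days ⇒ peak ≥ ⌈20/6⌉ = 4, so 4 is optimal.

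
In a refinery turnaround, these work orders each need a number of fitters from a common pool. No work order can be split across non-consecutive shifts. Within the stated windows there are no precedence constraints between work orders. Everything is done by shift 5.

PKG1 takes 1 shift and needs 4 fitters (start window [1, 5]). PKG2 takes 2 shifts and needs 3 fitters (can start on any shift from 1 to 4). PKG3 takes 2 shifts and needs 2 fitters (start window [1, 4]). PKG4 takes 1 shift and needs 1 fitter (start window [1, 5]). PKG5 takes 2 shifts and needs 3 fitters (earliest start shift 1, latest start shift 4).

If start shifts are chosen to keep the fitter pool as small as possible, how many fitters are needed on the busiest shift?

5

Early-start (PKG1@1, PKG2@1, PKG3@1, PKG4@1, PKG5@1) gives peak 13: s1:13  s2:8  s3:0  s4:0  s5:0.
Shift PKG2→2, PKG3→2, PKG5→4.
Schedule PKG1@1, PKG2@2, PKG3@2, PKG4@1, PKG5@4: s1:5  s2:5  s3:5  s4:3  s5:3 — peak 5.
Total fitter-shifts = 21 over 5 shifts ⇒ peak ≥ ⌈21/5⌉ = 5, so 5 is optimal.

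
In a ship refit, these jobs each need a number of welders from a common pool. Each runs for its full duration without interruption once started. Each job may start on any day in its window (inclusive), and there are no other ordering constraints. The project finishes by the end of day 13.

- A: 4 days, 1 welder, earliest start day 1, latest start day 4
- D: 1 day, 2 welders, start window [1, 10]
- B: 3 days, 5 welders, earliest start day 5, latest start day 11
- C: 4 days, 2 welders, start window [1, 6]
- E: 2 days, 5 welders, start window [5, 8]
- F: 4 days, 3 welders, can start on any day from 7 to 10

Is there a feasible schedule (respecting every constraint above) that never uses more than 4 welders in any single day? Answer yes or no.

no

The minimum achievable peak is 5; 4 < 5, so no feasible schedule stays within the cap.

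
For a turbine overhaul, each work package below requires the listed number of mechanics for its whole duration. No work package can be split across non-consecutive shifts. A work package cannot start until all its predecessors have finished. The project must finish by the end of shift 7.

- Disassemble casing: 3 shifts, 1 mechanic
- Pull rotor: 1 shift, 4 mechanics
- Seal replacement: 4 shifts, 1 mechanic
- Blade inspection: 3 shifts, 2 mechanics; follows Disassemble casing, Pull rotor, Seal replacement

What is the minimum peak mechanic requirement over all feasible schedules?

5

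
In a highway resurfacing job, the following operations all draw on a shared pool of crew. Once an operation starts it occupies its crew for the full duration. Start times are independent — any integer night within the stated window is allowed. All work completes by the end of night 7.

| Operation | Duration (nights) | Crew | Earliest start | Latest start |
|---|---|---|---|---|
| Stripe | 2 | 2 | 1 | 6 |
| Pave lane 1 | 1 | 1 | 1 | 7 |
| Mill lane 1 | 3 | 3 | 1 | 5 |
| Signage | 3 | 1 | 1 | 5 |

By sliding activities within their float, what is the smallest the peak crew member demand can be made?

3

Early-start (Stripe@1, Pave lane 1@1, Mill lane 1@1, Signage@1) gives peak 7: n1:7  n2:6  n3:4  n4:0  n5:0  n6:0  n7:0.
Shift Mill lane 1→5, Signage→2.
Schedule Stripe@1, Pave lane 1@1, Mill lane 1@5, Signage@2: n1:3  n2:3  n3:1  n4:1  n5:3  n6:3  n7:3 — peak 3.
Total crew member-nights = 17 over 7 nights ⇒ peak ≥ ⌈17/7⌉ = 3, so 3 is optimal.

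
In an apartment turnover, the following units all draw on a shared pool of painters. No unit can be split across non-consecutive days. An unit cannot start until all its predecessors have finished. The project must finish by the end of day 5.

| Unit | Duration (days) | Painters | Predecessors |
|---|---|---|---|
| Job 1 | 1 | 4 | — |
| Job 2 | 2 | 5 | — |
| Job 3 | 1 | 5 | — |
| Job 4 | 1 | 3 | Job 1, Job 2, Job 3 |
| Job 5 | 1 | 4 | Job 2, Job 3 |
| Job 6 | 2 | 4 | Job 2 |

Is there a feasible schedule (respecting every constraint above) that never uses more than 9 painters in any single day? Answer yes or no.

yes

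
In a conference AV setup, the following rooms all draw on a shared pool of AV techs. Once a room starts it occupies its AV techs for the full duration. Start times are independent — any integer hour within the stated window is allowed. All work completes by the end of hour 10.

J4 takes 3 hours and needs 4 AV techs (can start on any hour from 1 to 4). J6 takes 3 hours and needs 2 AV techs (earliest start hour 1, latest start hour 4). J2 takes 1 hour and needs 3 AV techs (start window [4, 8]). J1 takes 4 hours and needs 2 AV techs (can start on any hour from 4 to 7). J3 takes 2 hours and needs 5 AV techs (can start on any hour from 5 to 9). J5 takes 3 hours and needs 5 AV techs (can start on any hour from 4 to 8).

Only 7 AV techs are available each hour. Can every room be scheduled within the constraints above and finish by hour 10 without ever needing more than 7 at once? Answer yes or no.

Schedule J4@1, J6@1, J2@4, J1@4, J3@5, J5@7: h1:6  h2:6  h3:6  h4:5  h5:7  h6:7  h7:7  h8:5  h9:5  h10:0 — peak 7 ≤ 7.

yes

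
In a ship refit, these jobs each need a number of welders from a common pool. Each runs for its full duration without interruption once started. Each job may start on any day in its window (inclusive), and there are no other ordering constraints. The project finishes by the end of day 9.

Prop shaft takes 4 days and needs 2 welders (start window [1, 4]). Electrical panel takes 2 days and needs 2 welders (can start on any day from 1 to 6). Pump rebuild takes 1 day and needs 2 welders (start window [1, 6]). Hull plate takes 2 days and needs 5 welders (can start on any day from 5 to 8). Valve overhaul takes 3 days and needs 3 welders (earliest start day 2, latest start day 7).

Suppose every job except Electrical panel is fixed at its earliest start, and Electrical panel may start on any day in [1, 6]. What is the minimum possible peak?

7

Electrical panel@1: d1:6  d2:7  d3:5  d4:5  d5:5  d6:5  d7:0  d8:0  d9:0 → peak 7
Electrical panel@2: d1:4  d2:7  d3:7  d4:5  d5:5  d6:5  d7:0  d8:0  d9:0 → peak 7
Electrical panel@3: d1:4  d2:5  d3:7  d4:7  d5:5  d6:5  d7:0  d8:0  d9:0 → peak 7
Electrical panel@4: d1:4  d2:5  d3:5  d4:7  d5:7  d6:5  d7:0  d8:0  d9:0 → peak 7
Electrical panel@5: d1:4  d2:5  d3:5  d4:5  d5:7  d6:7  d7:0  d8:0  d9:0 → peak 7
Electrical panel@6: d1:4  d2:5  d3:5  d4:5  d5:5  d6:7  d7:2  d8:0  d9:0 → peak 7
Best is Electrical panel@1, peak 7.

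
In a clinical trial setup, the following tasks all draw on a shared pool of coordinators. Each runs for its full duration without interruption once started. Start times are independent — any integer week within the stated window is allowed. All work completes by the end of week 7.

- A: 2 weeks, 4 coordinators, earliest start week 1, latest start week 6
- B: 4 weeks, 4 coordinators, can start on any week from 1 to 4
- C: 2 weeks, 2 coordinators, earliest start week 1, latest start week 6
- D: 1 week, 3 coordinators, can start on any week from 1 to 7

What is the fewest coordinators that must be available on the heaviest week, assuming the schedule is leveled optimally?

Early-start (A@1, B@1, C@1, D@1) gives peak 13: w1:13  w2:10  w3:4  w4:4  w5:0  w6:0  w7:0.
Shift B→3, D→7.
Schedule A@1, B@3, C@1, D@7: w1:6  w2:6  w3:4  w4:4  w5:4  w6:4  w7:3 — peak 6.

6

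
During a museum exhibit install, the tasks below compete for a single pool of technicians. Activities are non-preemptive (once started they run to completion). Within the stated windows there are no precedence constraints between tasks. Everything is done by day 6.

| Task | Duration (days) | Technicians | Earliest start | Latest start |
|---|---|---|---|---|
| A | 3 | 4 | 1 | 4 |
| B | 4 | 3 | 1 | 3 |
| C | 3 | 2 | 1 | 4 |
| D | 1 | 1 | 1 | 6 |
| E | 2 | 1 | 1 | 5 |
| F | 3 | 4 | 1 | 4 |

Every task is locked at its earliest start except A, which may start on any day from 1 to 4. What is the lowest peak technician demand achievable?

11

A@1: d1:15  d2:14  d3:13  d4:3  d5:0  d6:0 → peak 15
A@2: d1:11  d2:14  d3:13  d4:7  d5:0  d6:0 → peak 14
A@3: d1:11  d2:10  d3:13  d4:7  d5:4  d6:0 → peak 13
A@4: d1:11  d2:10  d3:9  d4:7  d5:4  d6:4 → peak 11
Best is A@4, peak 11.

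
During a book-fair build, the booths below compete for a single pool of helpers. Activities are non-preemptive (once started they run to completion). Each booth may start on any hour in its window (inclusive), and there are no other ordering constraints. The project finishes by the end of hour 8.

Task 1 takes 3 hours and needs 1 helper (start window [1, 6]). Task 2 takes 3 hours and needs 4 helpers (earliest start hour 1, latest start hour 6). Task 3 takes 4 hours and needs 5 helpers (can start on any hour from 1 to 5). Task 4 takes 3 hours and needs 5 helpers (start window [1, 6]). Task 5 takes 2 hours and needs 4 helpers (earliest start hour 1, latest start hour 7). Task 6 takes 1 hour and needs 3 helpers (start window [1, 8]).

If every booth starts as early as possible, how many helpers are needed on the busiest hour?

Early-start schedule: Task 1@1, Task 2@1, Task 3@1, Task 4@1, Task 5@1, Task 6@1.
Load per hour: hour 1: 22, hour 2: 19, hour 3: 15, hour 4: 5, hour 5: 0, hour 6: 0, hour 7: 0, hour 8: 0.
Peak is 22.

22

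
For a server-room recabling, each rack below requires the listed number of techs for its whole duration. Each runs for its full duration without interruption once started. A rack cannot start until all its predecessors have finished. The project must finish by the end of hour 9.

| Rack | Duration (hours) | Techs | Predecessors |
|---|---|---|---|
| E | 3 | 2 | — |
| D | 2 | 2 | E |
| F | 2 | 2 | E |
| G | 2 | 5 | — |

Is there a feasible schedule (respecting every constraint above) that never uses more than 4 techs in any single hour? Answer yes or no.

The minimum achievable peak is 5; 4 < 5, so no feasible schedule stays within the cap.

no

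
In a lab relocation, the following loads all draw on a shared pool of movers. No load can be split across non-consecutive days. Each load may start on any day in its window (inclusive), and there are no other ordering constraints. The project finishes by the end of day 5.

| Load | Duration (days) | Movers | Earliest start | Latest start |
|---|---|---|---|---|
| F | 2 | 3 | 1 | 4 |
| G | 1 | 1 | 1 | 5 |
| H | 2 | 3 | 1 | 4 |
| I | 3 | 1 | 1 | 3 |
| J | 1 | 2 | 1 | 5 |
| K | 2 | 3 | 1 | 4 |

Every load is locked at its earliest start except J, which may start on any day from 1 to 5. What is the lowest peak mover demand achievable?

11

J@1: d1:13  d2:10  d3:1  d4:0  d5:0 → peak 13
J@2: d1:11  d2:12  d3:1  d4:0  d5:0 → peak 12
J@3: d1:11  d2:10  d3:3  d4:0  d5:0 → peak 11
J@4: d1:11  d2:10  d3:1  d4:2  d5:0 → peak 11
J@5: d1:11  d2:10  d3:1  d4:0  d5:2 → peak 11
Best is J@3, peak 11.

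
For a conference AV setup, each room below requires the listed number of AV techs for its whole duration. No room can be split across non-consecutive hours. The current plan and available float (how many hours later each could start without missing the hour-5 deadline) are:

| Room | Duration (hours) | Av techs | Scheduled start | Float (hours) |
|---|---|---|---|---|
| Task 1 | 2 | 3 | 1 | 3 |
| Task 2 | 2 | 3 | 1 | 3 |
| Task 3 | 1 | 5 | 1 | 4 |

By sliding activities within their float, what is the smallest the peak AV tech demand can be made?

5

Early-start (Task 1@1, Task 2@1, Task 3@1) gives peak 11: h1:11  h2:6  h3:0  h4:0  h5:0.
Shift Task 2→3, Task 3→5.
Schedule Task 1@1, Task 2@3, Task 3@5: h1:3  h2:3  h3:3  h4:3  h5:5 — peak 5.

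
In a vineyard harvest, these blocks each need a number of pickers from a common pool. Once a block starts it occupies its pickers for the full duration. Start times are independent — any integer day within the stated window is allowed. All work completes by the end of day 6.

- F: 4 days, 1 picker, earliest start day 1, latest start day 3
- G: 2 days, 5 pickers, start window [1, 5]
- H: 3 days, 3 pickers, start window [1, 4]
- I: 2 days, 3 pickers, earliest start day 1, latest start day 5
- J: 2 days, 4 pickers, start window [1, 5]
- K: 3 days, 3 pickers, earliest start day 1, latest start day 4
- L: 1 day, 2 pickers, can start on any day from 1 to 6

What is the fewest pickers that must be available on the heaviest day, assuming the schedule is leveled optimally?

9

Early-start (F@1, G@1, H@1, I@1, J@1, K@1, L@1) gives peak 21: d1:21  d2:19  d3:7  d4:1  d5:0  d6:0.
Shift I→3, J→5, K→4, L→3.
Schedule F@1, G@1, H@1, I@3, J@5, K@4, L@3: d1:9  d2:9  d3:9  d4:7  d5:7  d6:7 — peak 9.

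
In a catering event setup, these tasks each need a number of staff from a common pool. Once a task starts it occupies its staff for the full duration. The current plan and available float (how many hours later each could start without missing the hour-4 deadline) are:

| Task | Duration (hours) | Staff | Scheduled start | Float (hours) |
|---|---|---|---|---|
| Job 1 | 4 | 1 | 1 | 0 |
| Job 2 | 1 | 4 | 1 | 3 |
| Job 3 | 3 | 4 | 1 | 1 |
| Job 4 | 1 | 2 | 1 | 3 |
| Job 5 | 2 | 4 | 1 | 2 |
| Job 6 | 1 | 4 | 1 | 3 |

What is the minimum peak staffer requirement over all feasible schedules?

9

Early-start (Job 1@1, Job 2@1, Job 3@1, Job 4@1, Job 5@1, Job 6@1) gives peak 19: h1:19  h2:9  h3:5  h4:1.
Shift Job 4→2, Job 5→3, Job 6→4.
Schedule Job 1@1, Job 2@1, Job 3@1, Job 4@2, Job 5@3, Job 6@4: h1:9  h2:7  h3:9  h4:9 — peak 9.
Total staffer-hours = 34 over 4 hours ⇒ peak ≥ ⌈34/4⌉ = 9, so 9 is optimal.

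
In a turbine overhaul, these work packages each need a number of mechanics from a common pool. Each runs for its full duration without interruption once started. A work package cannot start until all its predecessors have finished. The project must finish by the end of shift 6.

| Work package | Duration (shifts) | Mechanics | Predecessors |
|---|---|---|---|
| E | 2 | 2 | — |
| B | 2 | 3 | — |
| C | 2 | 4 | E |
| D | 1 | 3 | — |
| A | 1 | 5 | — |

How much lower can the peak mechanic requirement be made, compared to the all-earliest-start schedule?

8

Early-start peak: s1:13  s2:5  s3:4  s4:4  s5:0  s6:0 ⇒ 13.
Leveled (E@1, B@1, C@3, D@5, A@6): s1:5  s2:5  s3:4  s4:4  s5:3  s6:5 ⇒ 5.
Reduction 13 − 5 = 8.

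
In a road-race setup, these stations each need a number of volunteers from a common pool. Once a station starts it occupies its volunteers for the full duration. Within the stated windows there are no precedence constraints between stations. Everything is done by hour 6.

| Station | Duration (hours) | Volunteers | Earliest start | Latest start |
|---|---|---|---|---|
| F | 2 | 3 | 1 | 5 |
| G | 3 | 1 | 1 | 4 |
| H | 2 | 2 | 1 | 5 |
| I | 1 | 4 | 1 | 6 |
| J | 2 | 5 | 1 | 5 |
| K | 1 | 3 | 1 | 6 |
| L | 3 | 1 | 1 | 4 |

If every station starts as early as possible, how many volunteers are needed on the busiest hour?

19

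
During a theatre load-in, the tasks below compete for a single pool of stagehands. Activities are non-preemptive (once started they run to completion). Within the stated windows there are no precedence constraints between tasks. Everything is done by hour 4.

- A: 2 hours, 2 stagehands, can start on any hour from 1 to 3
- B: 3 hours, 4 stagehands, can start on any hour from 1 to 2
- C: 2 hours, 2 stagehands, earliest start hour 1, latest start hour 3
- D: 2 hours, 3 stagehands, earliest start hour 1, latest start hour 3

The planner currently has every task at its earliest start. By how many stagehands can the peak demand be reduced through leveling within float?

Early-start peak: h1:11  h2:11  h3:4  h4:0 ⇒ 11.
Leveled (A@1, B@1, C@1, D@3): h1:8  h2:8  h3:7  h4:3 ⇒ 8.
Reduction 11 − 8 = 3.

3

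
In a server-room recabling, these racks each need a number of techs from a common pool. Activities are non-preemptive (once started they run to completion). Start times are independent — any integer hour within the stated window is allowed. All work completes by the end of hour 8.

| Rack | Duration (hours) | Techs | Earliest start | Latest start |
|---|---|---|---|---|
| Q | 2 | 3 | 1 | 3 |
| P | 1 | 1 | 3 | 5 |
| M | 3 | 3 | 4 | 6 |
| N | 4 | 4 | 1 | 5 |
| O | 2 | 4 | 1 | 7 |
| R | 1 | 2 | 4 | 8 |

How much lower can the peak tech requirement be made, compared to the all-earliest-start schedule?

4

Early-start peak: h1:11  h2:11  h3:5  h4:9  h5:3  h6:3  h7:0  h8:0 ⇒ 11.
Leveled (Q@1, P@3, M@4, N@1, O@5, R@7): h1:7  h2:7  h3:5  h4:7  h5:7  h6:7  h7:2  h8:0 ⇒ 7.
Reduction 11 − 7 = 4.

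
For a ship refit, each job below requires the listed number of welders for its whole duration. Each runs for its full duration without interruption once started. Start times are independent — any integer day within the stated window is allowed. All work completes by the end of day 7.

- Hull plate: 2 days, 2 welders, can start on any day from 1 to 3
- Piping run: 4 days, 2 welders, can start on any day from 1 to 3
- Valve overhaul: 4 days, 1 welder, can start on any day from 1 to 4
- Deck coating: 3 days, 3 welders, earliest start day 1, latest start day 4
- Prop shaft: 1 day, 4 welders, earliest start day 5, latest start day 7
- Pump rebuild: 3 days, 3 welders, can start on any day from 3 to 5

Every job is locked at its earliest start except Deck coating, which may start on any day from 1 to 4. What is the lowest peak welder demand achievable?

9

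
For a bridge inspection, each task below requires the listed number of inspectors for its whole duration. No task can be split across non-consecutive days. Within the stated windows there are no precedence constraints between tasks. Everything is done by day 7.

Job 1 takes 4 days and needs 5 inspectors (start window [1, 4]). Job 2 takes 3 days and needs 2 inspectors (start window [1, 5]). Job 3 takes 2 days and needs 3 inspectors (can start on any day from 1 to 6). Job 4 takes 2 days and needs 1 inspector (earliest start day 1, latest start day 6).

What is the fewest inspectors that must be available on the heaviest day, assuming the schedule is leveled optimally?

6

Early-start (Job 1@1, Job 2@1, Job 3@1, Job 4@1) gives peak 11: d1:11  d2:11  d3:7  d4:5  d5:0  d6:0  d7:0.
Shift Job 2→5, Job 3→5.
Schedule Job 1@1, Job 2@5, Job 3@5, Job 4@1: d1:6  d2:6  d3:5  d4:5  d5:5  d6:5  d7:2 — peak 6.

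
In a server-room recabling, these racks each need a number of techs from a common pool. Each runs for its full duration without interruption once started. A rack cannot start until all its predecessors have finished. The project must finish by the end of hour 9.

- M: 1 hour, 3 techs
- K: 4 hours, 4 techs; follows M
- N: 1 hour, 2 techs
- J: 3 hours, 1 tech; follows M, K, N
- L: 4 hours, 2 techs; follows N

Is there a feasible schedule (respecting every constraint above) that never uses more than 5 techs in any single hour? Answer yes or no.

yes

Schedule M@1, K@2, N@1, J@6, L@6: h1:5  h2:4  h3:4  h4:4  h5:4  h6:3  h7:3  h8:3  h9:2 — peak 5 ≤ 5.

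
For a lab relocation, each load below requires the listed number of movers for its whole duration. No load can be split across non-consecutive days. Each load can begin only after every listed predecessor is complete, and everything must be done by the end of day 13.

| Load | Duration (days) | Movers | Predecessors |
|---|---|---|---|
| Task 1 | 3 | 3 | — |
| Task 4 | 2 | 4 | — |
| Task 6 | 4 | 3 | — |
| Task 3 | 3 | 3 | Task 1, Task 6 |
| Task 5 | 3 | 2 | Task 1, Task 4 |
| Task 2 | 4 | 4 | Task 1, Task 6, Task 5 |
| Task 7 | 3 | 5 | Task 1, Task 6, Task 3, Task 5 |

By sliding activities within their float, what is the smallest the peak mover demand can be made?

7

Early-start (Task 1@1, Task 4@1, Task 6@1, Task 3@5, Task 5@4, Task 2@7, Task 7@8) gives peak 10: d1:10  d2:10  d3:6  d4:5  d5:5  d6:5  d7:7  d8:9  d9:9  d10:9  d11:0  d12:0  d13:0.
Shift Task 6→3, Task 3→7, Task 7→11.
Schedule Task 1@1, Task 4@1, Task 6@3, Task 3@7, Task 5@4, Task 2@7, Task 7@11: d1:7  d2:7  d3:6  d4:5  d5:5  d6:5  d7:7  d8:7  d9:7  d10:4  d11:5  d12:5  d13:5 — peak 7.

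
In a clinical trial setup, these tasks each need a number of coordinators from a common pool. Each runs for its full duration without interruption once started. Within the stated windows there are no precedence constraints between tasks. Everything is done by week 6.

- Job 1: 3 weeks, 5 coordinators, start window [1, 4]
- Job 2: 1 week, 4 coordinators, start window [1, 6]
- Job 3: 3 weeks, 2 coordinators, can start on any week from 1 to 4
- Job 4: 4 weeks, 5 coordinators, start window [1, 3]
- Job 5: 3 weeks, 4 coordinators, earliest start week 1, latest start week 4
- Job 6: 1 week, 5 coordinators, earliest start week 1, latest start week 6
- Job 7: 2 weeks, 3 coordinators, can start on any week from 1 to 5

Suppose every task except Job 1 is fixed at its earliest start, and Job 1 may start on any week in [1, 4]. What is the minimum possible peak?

23

Job 1@1: w1:28  w2:19  w3:16  w4:5  w5:0  w6:0 → peak 28
Job 1@2: w1:23  w2:19  w3:16  w4:10  w5:0  w6:0 → peak 23
Job 1@3: w1:23  w2:14  w3:16  w4:10  w5:5  w6:0 → peak 23
Job 1@4: w1:23  w2:14  w3:11  w4:10  w5:5  w6:5 → peak 23
Best is Job 1@2, peak 23.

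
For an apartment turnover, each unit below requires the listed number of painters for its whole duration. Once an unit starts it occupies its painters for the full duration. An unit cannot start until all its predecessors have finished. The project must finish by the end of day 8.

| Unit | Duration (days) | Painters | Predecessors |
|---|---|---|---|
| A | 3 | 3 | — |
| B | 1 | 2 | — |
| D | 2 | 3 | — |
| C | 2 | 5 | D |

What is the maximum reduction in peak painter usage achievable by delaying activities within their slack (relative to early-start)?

Early-start peak: d1:8  d2:6  d3:8  d4:5  d5:0  d6:0  d7:0  d8:0 ⇒ 8.
Leveled (A@1, B@1, D@4, C@6): d1:5  d2:3  d3:3  d4:3  d5:3  d6:5  d7:5  d8:0 ⇒ 5.
Reduction 8 − 5 = 3.

3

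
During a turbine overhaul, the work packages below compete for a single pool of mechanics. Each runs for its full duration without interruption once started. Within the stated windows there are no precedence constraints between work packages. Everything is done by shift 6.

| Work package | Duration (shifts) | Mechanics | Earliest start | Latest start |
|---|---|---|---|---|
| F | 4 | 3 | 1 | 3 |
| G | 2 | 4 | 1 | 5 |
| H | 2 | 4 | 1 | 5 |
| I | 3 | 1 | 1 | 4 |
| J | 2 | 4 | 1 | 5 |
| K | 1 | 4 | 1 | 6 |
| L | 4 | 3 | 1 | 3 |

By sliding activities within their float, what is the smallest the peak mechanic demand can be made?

10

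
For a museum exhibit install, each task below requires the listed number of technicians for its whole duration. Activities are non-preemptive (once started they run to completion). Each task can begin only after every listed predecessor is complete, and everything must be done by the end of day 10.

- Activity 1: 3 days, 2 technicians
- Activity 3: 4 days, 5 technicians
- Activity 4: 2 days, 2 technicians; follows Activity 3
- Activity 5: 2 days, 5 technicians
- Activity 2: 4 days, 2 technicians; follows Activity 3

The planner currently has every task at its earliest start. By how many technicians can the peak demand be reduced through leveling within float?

6

Early-start peak: d1:12  d2:12  d3:7  d4:5  d5:4  d6:4  d7:2  d8:2  d9:0  d10:0 ⇒ 12.
Leveled (Activity 1@5, Activity 3@1, Activity 4@5, Activity 5@9, Activity 2@5): d1:5  d2:5  d3:5  d4:5  d5:6  d6:6  d7:4  d8:2  d9:5  d10:5 ⇒ 6.
Reduction 12 − 6 = 6.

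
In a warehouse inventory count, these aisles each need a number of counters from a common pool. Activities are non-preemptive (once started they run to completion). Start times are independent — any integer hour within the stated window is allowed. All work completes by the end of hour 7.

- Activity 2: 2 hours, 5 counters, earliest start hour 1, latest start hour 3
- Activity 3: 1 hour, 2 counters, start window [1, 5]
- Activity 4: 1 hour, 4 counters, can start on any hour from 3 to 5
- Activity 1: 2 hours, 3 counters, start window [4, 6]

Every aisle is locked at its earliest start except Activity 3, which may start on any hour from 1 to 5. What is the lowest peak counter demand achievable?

Activity 3@1: h1:7  h2:5  h3:4  h4:3  h5:3  h6:0  h7:0 → peak 7
Activity 3@2: h1:5  h2:7  h3:4  h4:3  h5:3  h6:0  h7:0 → peak 7
Activity 3@3: h1:5  h2:5  h3:6  h4:3  h5:3  h6:0  h7:0 → peak 6
Activity 3@4: h1:5  h2:5  h3:4  h4:5  h5:3  h6:0  h7:0 → peak 5
Activity 3@5: h1:5  h2:5  h3:4  h4:3  h5:5  h6:0  h7:0 → peak 5
Best is Activity 3@4, peak 5.

5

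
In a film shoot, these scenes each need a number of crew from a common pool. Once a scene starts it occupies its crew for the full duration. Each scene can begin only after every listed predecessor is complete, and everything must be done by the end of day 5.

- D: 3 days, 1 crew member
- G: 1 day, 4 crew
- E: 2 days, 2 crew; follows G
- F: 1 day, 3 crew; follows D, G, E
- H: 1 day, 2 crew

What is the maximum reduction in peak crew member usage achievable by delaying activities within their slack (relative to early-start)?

Early-start peak: d1:7  d2:3  d3:3  d4:3  d5:0 ⇒ 7.
Leveled (D@2, G@1, E@2, F@5, H@4): d1:4  d2:3  d3:3  d4:3  d5:3 ⇒ 4.
Reduction 7 − 4 = 3.

3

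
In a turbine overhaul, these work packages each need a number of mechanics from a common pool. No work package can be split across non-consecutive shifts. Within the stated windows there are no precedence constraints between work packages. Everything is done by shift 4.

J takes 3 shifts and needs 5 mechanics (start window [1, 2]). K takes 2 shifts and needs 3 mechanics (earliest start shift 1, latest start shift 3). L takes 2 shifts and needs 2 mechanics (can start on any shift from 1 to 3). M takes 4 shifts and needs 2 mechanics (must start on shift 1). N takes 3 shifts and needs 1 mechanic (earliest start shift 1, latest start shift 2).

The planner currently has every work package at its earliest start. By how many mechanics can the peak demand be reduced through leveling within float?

Early-start peak: s1:13  s2:13  s3:8  s4:2 ⇒ 13.
Leveled (J@1, K@1, L@3, M@1, N@1): s1:11  s2:11  s3:10  s4:4 ⇒ 11.
Reduction 13 − 11 = 2.

2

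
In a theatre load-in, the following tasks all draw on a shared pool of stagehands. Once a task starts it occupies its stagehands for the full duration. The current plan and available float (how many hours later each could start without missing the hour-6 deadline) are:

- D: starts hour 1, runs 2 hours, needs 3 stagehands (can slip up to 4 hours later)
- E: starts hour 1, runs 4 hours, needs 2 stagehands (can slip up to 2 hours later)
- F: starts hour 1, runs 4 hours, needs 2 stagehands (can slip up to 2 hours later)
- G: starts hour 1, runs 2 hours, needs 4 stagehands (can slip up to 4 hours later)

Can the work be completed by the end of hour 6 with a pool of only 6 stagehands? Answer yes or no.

yes

Schedule D@1, E@1, F@3, G@5: h1:5  h2:5  h3:4  h4:4  h5:6  h6:6 — peak 6 ≤ 6.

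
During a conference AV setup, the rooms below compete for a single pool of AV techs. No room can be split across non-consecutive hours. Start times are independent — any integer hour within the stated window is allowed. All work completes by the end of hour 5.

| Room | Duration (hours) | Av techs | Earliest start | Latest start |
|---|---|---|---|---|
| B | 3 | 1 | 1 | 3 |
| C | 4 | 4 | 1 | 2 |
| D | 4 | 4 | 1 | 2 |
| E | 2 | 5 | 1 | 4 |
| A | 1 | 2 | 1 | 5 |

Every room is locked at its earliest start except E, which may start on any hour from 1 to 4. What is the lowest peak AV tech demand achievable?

E@1: h1:16  h2:14  h3:9  h4:8  h5:0 → peak 16
E@2: h1:11  h2:14  h3:14  h4:8  h5:0 → peak 14
E@3: h1:11  h2:9  h3:14  h4:13  h5:0 → peak 14
E@4: h1:11  h2:9  h3:9  h4:13  h5:5 → peak 13
Best is E@4, peak 13.

13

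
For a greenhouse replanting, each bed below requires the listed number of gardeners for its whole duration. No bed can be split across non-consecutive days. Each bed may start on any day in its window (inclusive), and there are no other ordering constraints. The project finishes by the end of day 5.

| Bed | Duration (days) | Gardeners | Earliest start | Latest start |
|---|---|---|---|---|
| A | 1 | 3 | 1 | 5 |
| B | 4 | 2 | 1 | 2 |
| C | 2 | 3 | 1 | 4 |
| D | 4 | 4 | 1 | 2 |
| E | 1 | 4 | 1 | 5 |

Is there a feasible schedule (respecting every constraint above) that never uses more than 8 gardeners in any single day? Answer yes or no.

no

The minimum achievable peak is 9; 8 < 9, so no feasible schedule stays within the cap.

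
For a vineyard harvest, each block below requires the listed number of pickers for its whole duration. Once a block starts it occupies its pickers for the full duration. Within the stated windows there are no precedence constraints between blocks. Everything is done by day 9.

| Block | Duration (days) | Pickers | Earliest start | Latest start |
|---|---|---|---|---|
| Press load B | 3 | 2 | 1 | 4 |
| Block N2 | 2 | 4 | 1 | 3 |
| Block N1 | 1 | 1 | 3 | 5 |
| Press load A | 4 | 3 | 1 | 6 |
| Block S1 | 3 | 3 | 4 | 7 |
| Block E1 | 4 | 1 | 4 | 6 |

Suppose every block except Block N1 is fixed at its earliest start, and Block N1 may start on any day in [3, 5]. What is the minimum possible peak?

9

Block N1@3: d1:9  d2:9  d3:6  d4:7  d5:4  d6:4  d7:1  d8:0  d9:0 → peak 9
Block N1@4: d1:9  d2:9  d3:5  d4:8  d5:4  d6:4  d7:1  d8:0  d9:0 → peak 9
Block N1@5: d1:9  d2:9  d3:5  d4:7  d5:5  d6:4  d7:1  d8:0  d9:0 → peak 9
Best is Block N1@3, peak 9.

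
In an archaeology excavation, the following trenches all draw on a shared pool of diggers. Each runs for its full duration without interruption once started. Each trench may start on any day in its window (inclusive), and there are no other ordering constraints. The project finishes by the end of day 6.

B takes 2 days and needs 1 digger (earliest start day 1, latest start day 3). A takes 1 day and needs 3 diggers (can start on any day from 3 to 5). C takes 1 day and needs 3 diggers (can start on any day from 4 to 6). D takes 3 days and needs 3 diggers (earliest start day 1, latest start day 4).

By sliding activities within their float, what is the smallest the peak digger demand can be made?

4

Early-start (B@1, A@3, C@4, D@1) gives peak 6: d1:4  d2:4  d3:6  d4:3  d5:0  d6:0.
Shift A→4, C→5.
Schedule B@1, A@4, C@5, D@1: d1:4  d2:4  d3:3  d4:3  d5:3  d6:0 — peak 4.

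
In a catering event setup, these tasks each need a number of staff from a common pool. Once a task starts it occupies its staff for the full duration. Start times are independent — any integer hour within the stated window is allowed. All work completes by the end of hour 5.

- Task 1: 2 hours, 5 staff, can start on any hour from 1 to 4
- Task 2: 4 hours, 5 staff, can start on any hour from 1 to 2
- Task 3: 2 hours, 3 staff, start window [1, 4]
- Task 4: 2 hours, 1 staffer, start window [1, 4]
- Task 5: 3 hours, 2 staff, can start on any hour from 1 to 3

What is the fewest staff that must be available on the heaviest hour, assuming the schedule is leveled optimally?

11

Early-start (Task 1@1, Task 2@1, Task 3@1, Task 4@1, Task 5@1) gives peak 16: h1:16  h2:16  h3:7  h4:5  h5:0.
Shift Task 3→3, Task 5→3.
Schedule Task 1@1, Task 2@1, Task 3@3, Task 4@1, Task 5@3: h1:11  h2:11  h3:10  h4:10  h5:2 — peak 11.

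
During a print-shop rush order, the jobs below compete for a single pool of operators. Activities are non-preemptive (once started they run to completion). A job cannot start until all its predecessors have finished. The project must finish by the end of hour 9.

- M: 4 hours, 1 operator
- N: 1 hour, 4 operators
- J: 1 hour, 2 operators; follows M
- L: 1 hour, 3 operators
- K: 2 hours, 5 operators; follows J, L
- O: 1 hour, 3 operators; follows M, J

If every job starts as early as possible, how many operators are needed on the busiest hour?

8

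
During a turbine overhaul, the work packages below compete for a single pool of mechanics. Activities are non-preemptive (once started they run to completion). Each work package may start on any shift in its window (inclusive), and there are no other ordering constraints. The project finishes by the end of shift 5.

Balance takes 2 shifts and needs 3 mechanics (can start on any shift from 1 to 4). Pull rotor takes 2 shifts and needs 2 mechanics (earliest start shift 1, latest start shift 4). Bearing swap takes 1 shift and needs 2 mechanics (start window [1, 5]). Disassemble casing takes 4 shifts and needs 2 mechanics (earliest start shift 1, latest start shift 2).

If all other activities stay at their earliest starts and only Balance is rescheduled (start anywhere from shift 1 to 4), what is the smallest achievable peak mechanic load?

6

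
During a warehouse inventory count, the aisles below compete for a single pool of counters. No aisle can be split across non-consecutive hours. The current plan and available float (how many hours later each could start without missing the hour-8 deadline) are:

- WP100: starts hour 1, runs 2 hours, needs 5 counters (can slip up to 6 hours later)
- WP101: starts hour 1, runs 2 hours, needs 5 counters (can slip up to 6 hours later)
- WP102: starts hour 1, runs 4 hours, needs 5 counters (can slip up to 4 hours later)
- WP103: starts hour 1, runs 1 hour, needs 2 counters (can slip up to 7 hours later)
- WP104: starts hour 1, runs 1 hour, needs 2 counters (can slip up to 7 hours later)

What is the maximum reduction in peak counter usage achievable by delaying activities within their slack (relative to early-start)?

12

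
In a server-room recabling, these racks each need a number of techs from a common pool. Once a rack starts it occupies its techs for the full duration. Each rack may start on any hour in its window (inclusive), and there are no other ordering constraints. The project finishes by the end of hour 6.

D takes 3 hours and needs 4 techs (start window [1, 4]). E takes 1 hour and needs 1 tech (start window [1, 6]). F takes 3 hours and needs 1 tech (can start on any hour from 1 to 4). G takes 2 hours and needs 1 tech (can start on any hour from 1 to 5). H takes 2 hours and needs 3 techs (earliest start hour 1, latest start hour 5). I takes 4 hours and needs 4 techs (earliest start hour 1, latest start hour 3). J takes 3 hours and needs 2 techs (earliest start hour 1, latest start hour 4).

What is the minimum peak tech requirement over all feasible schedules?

8

Early-start (D@1, E@1, F@1, G@1, H@1, I@1, J@1) gives peak 16: h1:16  h2:15  h3:11  h4:4  h5:0  h6:0.
Shift F→4, G→4, I→3, J→4.
Schedule D@1, E@1, F@4, G@4, H@1, I@3, J@4: h1:8  h2:7  h3:8  h4:8  h5:8  h6:7 — peak 8.
Total tech-hours = 46 over 6 hours ⇒ peak ≥ ⌈46/6⌉ = 8, so 8 is optimal.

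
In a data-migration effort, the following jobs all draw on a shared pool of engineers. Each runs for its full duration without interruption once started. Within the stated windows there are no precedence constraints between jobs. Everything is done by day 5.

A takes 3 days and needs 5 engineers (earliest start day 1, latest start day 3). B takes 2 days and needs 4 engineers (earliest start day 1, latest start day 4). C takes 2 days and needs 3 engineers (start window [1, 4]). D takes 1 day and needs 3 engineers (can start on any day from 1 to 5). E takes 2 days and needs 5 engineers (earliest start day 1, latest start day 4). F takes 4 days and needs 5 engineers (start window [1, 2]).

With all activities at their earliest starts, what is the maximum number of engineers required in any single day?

25

Early-start schedule: A@1, B@1, C@1, D@1, E@1, F@1.
Load per day: day 1: 25, day 2: 22, day 3: 10, day 4: 5, day 5: 0.
Peak is 25.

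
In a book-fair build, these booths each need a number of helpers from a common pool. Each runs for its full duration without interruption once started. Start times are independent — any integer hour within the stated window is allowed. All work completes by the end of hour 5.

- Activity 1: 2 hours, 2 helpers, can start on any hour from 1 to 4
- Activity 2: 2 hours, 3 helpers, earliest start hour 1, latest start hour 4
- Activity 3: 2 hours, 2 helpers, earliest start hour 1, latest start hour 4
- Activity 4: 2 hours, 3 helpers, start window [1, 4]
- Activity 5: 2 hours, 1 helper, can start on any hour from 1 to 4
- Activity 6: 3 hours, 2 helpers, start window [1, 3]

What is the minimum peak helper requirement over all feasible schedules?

7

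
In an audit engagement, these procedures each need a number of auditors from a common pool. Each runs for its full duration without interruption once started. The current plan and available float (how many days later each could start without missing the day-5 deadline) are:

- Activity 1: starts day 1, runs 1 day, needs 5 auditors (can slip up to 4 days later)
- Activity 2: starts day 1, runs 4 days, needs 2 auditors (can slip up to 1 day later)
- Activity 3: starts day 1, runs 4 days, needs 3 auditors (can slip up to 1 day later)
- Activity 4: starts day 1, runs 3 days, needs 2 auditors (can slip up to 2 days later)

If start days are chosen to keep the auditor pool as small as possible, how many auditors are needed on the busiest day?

Early-start (Activity 1@1, Activity 2@1, Activity 3@1, Activity 4@1) gives peak 12: d1:12  d2:7  d3:7  d4:5  d5:0.
Shift Activity 3→2, Activity 4→2.
Schedule Activity 1@1, Activity 2@1, Activity 3@2, Activity 4@2: d1:7  d2:7  d3:7  d4:7  d5:3 — peak 7.
Total auditor-days = 31 over 5 days ⇒ peak ≥ ⌈31/5⌉ = 7, so 7 is optimal.

7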